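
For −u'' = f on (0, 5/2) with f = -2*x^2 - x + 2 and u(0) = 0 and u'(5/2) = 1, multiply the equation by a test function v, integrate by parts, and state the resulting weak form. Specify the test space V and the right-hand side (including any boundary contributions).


V = {v ∈ H^1(0, 5/2) : v(0) = 0} (test functions vanish at x = 0 where u is specified); weak form: ∫_0^5/2 u'v' dx = ∫_0^5/2 (-2*x^2 - x + 2) v dx + v(5/2) for all v ∈ V.

Multiply both sides by a test function v and integrate from 0 to 5/2:
  ∫_0^5/2 −u''(x) v(x) dx = ∫_0^5/2 f(x) v(x) dx.
Integrate the LHS by parts once:
  ∫_0^5/2 −u'' v dx = −[u'(x) v(x)]_0^5/2 + ∫_0^5/2 u'(x) v'(x) dx.
Thus ∫_0^5/2 u'(x) v'(x) dx = ∫_0^5/2 f(x) v(x) dx + [u'(x) v(x)]_0^5/2.
Choose V so that boundary terms are either known or forced to vanish.
Mixed BC: u(0) = 0 (Dirichlet) and u'(5/2) = 1 (Neumann). Define V = {v ∈ H^1(0, 5/2) : v(0) = 0}. Then [u' v]_0^5/2 = u'(5/2)·v(5/2) − u'(0)·0 = v(5/2).
Weak formulation: find u (satisfying any essential BC) such that ∫_0^5/2 u'(x) v'(x) dx = ∫_0^5/2 f v dx + v(5/2) for all v ∈ V (Dirichlet at 0 absorbed into V; Neumann datum at x = 5/2 contributes the boundary term).
Substituting f(x) = -2*x^2 - x + 2, the right-hand side is ∫_0^5/2 (-2*x^2 - x + 2) v dx + v(5/2).


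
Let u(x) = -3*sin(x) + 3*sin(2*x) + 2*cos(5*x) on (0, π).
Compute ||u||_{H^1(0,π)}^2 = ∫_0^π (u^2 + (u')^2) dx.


||u||_{H^1(0,π)}^2 = -416/7 + 167*π/2

u'(x) = -10*sin(5*x) - 3*cos(x) + 6*cos(2*x).
Expand u² and (u')² and integrate term by term on (0, π), using: for integers n ≥ 1, ∫_0^π sin²(nx) dx = ∫_0^π cos²(nx) dx = π/2; for n ≠ n', ∫_0^π sin(nx)sin(n'x) dx = ∫_0^π cos(nx)cos(n'x) dx = 0; and by product-to-sum, ∫_0^π sin(nx)cos(n'x) dx = ½∫_0^π [sin((n+n')x) + sin((n−n')x)] dx, which is 0 when n+n' is even and 2n/(n²−n'²) when n+n' is odd (it need not vanish on (0, π)).
  u² squared terms: (-3)²·∫sin(x)² dx = 9·π/2 = 9*π/2;  (2)²·∫cos(5x)² dx = 4·π/2 = 2*π;  (3)²·∫sin(2x)² dx = 9·π/2 = 9*π/2.
  u² cross terms: 2·(-3)·(2)·∫sin(x)·cos(5x) dx = -12·(0) = 0;  2·(-3)·(3)·∫sin(x)·sin(2x) dx = -18·(0) = 0;  2·(2)·(3)·∫cos(5x)·sin(2x) dx = 12·(-4/21) = -16/7.
  So ∫_0^π u² dx = 9*π/2 + 2*π + 9*π/2 + 0 + 0 − 16/7 = -16/7 + 11*π.
  (u')² squared terms: (-10)²·∫sin(5x)² dx = 100·π/2 = 50*π;  (-3)²·∫cos(x)² dx = 9·π/2 = 9*π/2;  (6)²·∫cos(2x)² dx = 36·π/2 = 18*π.
  (u')² cross terms: 2·(-10)·(-3)·∫sin(5x)·cos(x) dx = 60·(0) = 0;  2·(-10)·(6)·∫sin(5x)·cos(2x) dx = -120·(10/21) = -400/7;  2·(-3)·(6)·∫cos(x)·cos(2x) dx = -36·(0) = 0.
  So ∫_0^π (u')² dx = 50*π + 9*π/2 + 18*π + 0 − 400/7 + 0 = -400/7 + 145*π/2.
||u||_{H^1}^2 = (-16/7 + 11*π) + (-400/7 + 145*π/2) = -416/7 + 167*π/2.


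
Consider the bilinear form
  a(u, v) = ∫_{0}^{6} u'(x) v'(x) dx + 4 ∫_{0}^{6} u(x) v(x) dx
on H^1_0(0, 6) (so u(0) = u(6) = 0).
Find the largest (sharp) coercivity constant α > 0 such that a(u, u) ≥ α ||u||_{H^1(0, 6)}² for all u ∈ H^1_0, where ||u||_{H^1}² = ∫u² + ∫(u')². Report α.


α = 1

Coercivity of a(·,·) on H^1_0(0, 6) means a(u, u) ≥ α ||u||_{H^1}² for every u ∈ H^1_0.
The interval has length L = 6, and Poincaré/coercivity depend only on L. Here a(u, u) = ∫(u')² + (4)·∫u².
Here c = 4 ≥ 1, so a(u,u) = ∫(u')² + c∫u² ≥ ∫(u')² + ∫u² = ||u||_{H^1}², i.e. α = 1 works. No larger α is possible: a(u,u) ≥ α||u||_{H^1}² means (1−α)∫(u')² ≥ (α−c)∫u², and for the modes u_n = sin(nπ(x−x₀)/L) (x₀ the left endpoint) one has ∫u_n²/∫(u_n')² = (L/(nπ))² → 0, so a(u_n,u_n)/||u_n||_{H^1}² → 1. Hence the optimal constant is α = 1.
Therefore α = 1.


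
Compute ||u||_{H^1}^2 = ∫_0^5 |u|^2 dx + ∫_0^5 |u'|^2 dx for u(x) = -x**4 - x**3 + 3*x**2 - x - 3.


||u||_{H^1}^2 = 119048075/252

The H^1 norm (squared) on an interval (0, L) is
  ||u||_{H^1}^2 = ∫_0^L u(x)^2 dx + ∫_0^L u'(x)^2 dx.
Compute u'(x) = -4*x**3 - 3*x**2 + 6*x - 1.
Then u(x)^2 = x**8 + 2*x**7 - 5*x**6 - 4*x**5 + 17*x**4 - 17*x**2 + 6*x + 9 and u'(x)^2 = 16*x**6 + 24*x**5 - 39*x**4 - 28*x**3 + 42*x**2 - 12*x + 1.
Integrate each monomial from 0 to 5 using ∫_0^5 c·x^n dx = c·5^(n+1)/(n+1):
  ∫_0^5 u(x)^2 dx = ∫_0^5 (x^8 + 2*x^7 - 5*x^6 - 4*x^5 + 17*x^4 - 17*x^2 + 6*x + 9) dx. Term by term:
    ∫_0^5 x^8 dx = 1953125/9;  ∫_0^5 2*x^7 dx = 390625/4;  ∫_0^5 -5*x^6 dx = -390625/7;
    ∫_0^5 -4*x^5 dx = -31250/3;  ∫_0^5 17*x^4 dx = 10625;  ∫_0^5 -17*x^2 dx = -2125/3;
    ∫_0^5 6*x dx = 75;  ∫_0^5 9 dx = 45.
  Sum: 1953125/9 + 390625/4 − 390625/7 − 31250/3 + 10625 − 2125/3 + 75 + 45 = 65138615/252.
  ∫_0^5 u'(x)^2 dx = ∫_0^5 (16*x^6 + 24*x^5 - 39*x^4 - 28*x^3 + 42*x^2 - 12*x + 1) dx. Term by term:
    ∫_0^5 16*x^6 dx = 1250000/7;  ∫_0^5 24*x^5 dx = 62500;  ∫_0^5 -39*x^4 dx = -24375;
    ∫_0^5 -28*x^3 dx = -4375;  ∫_0^5 42*x^2 dx = 1750;  ∫_0^5 -12*x dx = -150;
    ∫_0^5 1 dx = 5.
  Sum: 1250000/7 + 62500 − 24375 − 4375 + 1750 − 150 + 5 = 1497485/7.
Adding: ||u||_{H^1}^2 = 65138615/252 + 1497485/7 = 119048075/252.


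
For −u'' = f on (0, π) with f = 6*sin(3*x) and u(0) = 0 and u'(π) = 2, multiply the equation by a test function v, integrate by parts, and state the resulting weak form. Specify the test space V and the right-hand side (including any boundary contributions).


V = {v ∈ H^1(0, π) : v(0) = 0} (test functions vanish at x = 0 where u is specified); weak form: ∫_0^π u'v' dx = ∫_0^π (6*sin(3*x)) v dx + 2·v(π) for all v ∈ V.

Multiply both sides by a test function v and integrate from 0 to π:
  ∫_0^π −u''(x) v(x) dx = ∫_0^π f(x) v(x) dx.
Integrate the LHS by parts once:
  ∫_0^π −u'' v dx = −[u'(x) v(x)]_0^π + ∫_0^π u'(x) v'(x) dx.
Thus ∫_0^π u'(x) v'(x) dx = ∫_0^π f(x) v(x) dx + [u'(x) v(x)]_0^π.
Choose V so that boundary terms are either known or forced to vanish.
Mixed BC: u(0) = 0 (Dirichlet) and u'(π) = 2 (Neumann). Define V = {v ∈ H^1(0, π) : v(0) = 0}. Then [u' v]_0^π = u'(π)·v(π) − u'(0)·0 = 2·v(π).
Weak formulation: find u (satisfying any essential BC) such that ∫_0^π u'(x) v'(x) dx = ∫_0^π f v dx + 2·v(π) for all v ∈ V (Dirichlet at 0 absorbed into V; Neumann datum at x = π contributes the boundary term).
Substituting f(x) = 6*sin(3*x), the right-hand side is ∫_0^π (6*sin(3*x)) v dx + 2·v(π).


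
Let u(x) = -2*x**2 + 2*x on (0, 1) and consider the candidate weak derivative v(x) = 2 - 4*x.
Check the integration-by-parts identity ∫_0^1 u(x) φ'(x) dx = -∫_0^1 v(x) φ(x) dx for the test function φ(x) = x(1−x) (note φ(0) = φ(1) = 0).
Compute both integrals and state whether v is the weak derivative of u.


LHS = 0, RHS = 0. Yes, v = u' weakly.

u(x) = -2*x**2 + 2*x, classical derivative u'(x) = 2 - 4*x.
φ(x) = x(1−x), so φ'(x) = 1 - 2*x.
Note φ(0) = φ(1) = 0, so the boundary term u·φ vanishes.
LHS = ∫_0^1 u(x) φ'(x) dx = ∫_0^1 (4*x^3 - 6*x^2 + 2*x) dx. Term by term:
  ∫_0^1 4*x^3 dx = 1;  ∫_0^1 -6*x^2 dx = -2;  ∫_0^1 2*x dx = 1.
Sum: 1 − 2 + 1 = 0.
So LHS = 0.
∫_0^1 v(x) φ(x) dx = ∫_0^1 (4*x^3 - 6*x^2 + 2*x) dx. Term by term:
  ∫_0^1 4*x^3 dx = 1;  ∫_0^1 -6*x^2 dx = -2;  ∫_0^1 2*x dx = 1.
Sum: 1 − 2 + 1 = 0.
So RHS = -∫_0^1 v(x) φ(x) dx = 0.
LHS = RHS, so the identity holds for this test φ.
Moreover u is smooth here and v(x) = u'(x) = 2 - 4*x pointwise, so the identity holds for every test function. Hence v is the weak derivative of u.


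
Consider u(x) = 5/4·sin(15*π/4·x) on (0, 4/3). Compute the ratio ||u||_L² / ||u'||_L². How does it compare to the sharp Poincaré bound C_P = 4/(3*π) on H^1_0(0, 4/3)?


||u||_L² / ||u'||_L² = 4/(15*π) < C_P = 4/(3*π).

u(x) = 5/4·sin(15*π/4·x), so u'(x) = 75*π*cos(15*π*x/4)/16.
Writing u(x) = A·sin(kπx/L) with A = 5/4 and k = 5, use ∫_0^L sin²(kπx/L) dx = L/2 and ∫_0^L cos²(kπx/L) dx = L/2.
u² = 25/16·sin²(15*π/4·x) and (u')² = 5625*π^2/256·cos²(15*π/4·x), and each of sin², cos² integrates to L/2 = 2/3 over (0, 4/3).
∫_0^4/3 u² dx = 25/24, so ||u||_L² = 5*sqrt(6)/12.
∫_0^4/3 (u')² dx = 1875*π^2/128, so ||u'||_L² = 25*sqrt(6)*π/16.
Ratio ||u||_L² / ||u'||_L² = 4/(15*π).
Sharp Poincaré constant on H^1_0(0, 4/3) is C_P = L/π = 4/(3*π), achieved by sin(3*π/4·x).
This is the k = 5 harmonic; the ratio L/(kπ) is strictly less than C_P = L/π, consistent with the sharp inequality ||u||_L² ≤ C_P ||u'||_L².


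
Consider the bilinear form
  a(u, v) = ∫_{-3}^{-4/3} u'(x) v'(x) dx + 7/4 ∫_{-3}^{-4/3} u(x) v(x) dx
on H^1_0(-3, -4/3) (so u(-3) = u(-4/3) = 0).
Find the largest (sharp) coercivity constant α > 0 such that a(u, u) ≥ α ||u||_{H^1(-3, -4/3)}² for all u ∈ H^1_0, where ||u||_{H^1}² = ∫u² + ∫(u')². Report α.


α = 1

Coercivity of a(·,·) on H^1_0(-3, -4/3) means a(u, u) ≥ α ||u||_{H^1}² for every u ∈ H^1_0.
The interval has length L = 5/3, and Poincaré/coercivity depend only on L. Here a(u, u) = ∫(u')² + (7/4)·∫u².
Here c = 7/4 ≥ 1, so a(u,u) = ∫(u')² + c∫u² ≥ ∫(u')² + ∫u² = ||u||_{H^1}², i.e. α = 1 works. No larger α is possible: a(u,u) ≥ α||u||_{H^1}² means (1−α)∫(u')² ≥ (α−c)∫u², and for the modes u_n = sin(nπ(x−x₀)/L) (x₀ the left endpoint) one has ∫u_n²/∫(u_n')² = (L/(nπ))² → 0, so a(u_n,u_n)/||u_n||_{H^1}² → 1. Hence the optimal constant is α = 1.
Therefore α = 1.


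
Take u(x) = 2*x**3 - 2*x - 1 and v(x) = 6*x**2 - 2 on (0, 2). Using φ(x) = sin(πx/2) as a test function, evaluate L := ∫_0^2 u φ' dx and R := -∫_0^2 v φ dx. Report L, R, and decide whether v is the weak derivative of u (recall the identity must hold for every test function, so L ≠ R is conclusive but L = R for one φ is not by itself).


LHS = -40/π + 192/π^3, RHS = -40/π + 192/π^3. Yes, v = u' weakly.

u(x) = 2*x**3 - 2*x - 1, classical derivative u'(x) = 6*x**2 - 2.
φ(x) = sin(πx/2), so φ'(x) = π*cos(π*x/2)/2.
Note φ(0) = φ(2) = 0, so the boundary term u·φ vanishes.
LHS = ∫_0^2 u(x) φ'(x) dx = ∫_0^2 (π*x^3*cos(π*x/2) - π*x*cos(π*x/2) - π*cos(π*x/2)/2) dx. Term by term:
  ∫_0^2 -π*cos(π*x/2)/2 dx = 0;  ∫_0^2 π*x^3*cos(π*x/2) dx = -48/π + 192/π^3;  ∫_0^2 -π*x*cos(π*x/2) dx = 8/π.
Sum: 0 + -48/π + 192/π^3 + 8/π = -40/π + 192/π^3.
So LHS = -40/π + 192/π^3.
∫_0^2 v(x) φ(x) dx = ∫_0^2 (6*x^2*sin(π*x/2) - 2*sin(π*x/2)) dx. Term by term:
  ∫_0^2 -2*sin(π*x/2) dx = -8/π;  ∫_0^2 6*x^2*sin(π*x/2) dx = -192/π^3 + 48/π.
Sum: -8/π + -192/π^3 + 48/π = -192/π^3 + 40/π.
So RHS = -∫_0^2 v(x) φ(x) dx = -40/π + 192/π^3.
LHS = RHS, so the identity holds for this test φ.
Moreover u is smooth here and v(x) = u'(x) = 6*x**2 - 2 pointwise, so the identity holds for every test function. Hence v is the weak derivative of u.


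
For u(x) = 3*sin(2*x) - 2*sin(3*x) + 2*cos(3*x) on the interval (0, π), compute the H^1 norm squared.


||u||_{H^1(0,π)}^2 = -96 + 125*π/2

u'(x) = -6*sin(3*x) + 6*cos(2*x) - 6*cos(3*x).
Expand u² and (u')² and integrate term by term on (0, π), using: for integers n ≥ 1, ∫_0^π sin²(nx) dx = ∫_0^π cos²(nx) dx = π/2; for n ≠ n', ∫_0^π sin(nx)sin(n'x) dx = ∫_0^π cos(nx)cos(n'x) dx = 0; and by product-to-sum, ∫_0^π sin(nx)cos(n'x) dx = ½∫_0^π [sin((n+n')x) + sin((n−n')x)] dx, which is 0 when n+n' is even and 2n/(n²−n'²) when n+n' is odd (it need not vanish on (0, π)).
  u² squared terms: (-2)²·∫sin(3x)² dx = 4·π/2 = 2*π;  (2)²·∫cos(3x)² dx = 4·π/2 = 2*π;  (3)²·∫sin(2x)² dx = 9·π/2 = 9*π/2.
  u² cross terms: 2·(-2)·(2)·∫sin(3x)·cos(3x) dx = -8·(0) = 0;  2·(-2)·(3)·∫sin(3x)·sin(2x) dx = -12·(0) = 0;  2·(2)·(3)·∫cos(3x)·sin(2x) dx = 12·(-4/5) = -48/5.
  So ∫_0^π u² dx = 2*π + 2*π + 9*π/2 + 0 + 0 − 48/5 = -48/5 + 17*π/2.
  (u')² squared terms: (-6)²·∫cos(3x)² dx = 36·π/2 = 18*π;  (-6)²·∫sin(3x)² dx = 36·π/2 = 18*π;  (6)²·∫cos(2x)² dx = 36·π/2 = 18*π.
  (u')² cross terms: 2·(-6)·(-6)·∫cos(3x)·sin(3x) dx = 72·(0) = 0;  2·(-6)·(6)·∫cos(3x)·cos(2x) dx = -72·(0) = 0;  2·(-6)·(6)·∫sin(3x)·cos(2x) dx = -72·(6/5) = -432/5.
  So ∫_0^π (u')² dx = 18*π + 18*π + 18*π + 0 + 0 − 432/5 = -432/5 + 54*π.
||u||_{H^1}^2 = (-48/5 + 17*π/2) + (-432/5 + 54*π) = -96 + 125*π/2.


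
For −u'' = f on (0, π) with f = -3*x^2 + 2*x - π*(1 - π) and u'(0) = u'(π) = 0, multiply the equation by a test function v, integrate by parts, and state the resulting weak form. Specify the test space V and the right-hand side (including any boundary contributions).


V = H^1(0, π) (no boundary constraint on v; u is determined up to an additive constant); weak form: ∫_0^π u'v' dx = ∫_0^π (-3*x^2 + 2*x - π*(1 - π)) v dx for all v ∈ V.

Multiply both sides by a test function v and integrate from 0 to π:
  ∫_0^π −u''(x) v(x) dx = ∫_0^π f(x) v(x) dx.
Integrate the LHS by parts once:
  ∫_0^π −u'' v dx = −[u'(x) v(x)]_0^π + ∫_0^π u'(x) v'(x) dx.
Thus ∫_0^π u'(x) v'(x) dx = ∫_0^π f(x) v(x) dx + [u'(x) v(x)]_0^π.
Choose V so that boundary terms are either known or forced to vanish.
u has homogeneous Neumann: u'(0) = u'(π) = 0. So [u' v]_0^π = 0·v(π) − 0·v(0) = 0 for any v; take V = H^1(0, π).
Weak formulation: find u (satisfying any essential BC) such that ∫_0^π u'(x) v'(x) dx = ∫_0^π f v dx for all v ∈ V (homogeneous Neumann, so boundary terms vanish).
Substituting f(x) = -3*x^2 + 2*x - π*(1 - π), the right-hand side is ∫_0^π (-3*x^2 + 2*x - π*(1 - π)) v dx.
Compatibility check (pure Neumann): taking v ≡ 1 ∈ V gives 0 = ∫_0^π f dx + (0) − (0), i.e. ∫_0^π f dx must equal u'(0) − u'(π) = 0. Indeed ∫_0^π (-3*x^2 + 2*x - π*(1 - π)) dx = 0, so the data are compatible. The solution is then unique only up to an additive constant (fix it e.g. by requiring ∫_0^π u dx = 0).


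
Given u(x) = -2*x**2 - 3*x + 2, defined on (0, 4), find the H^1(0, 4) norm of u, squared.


||u||_{H^1}^2 = 31468/15

The H^1 norm (squared) on an interval (0, L) is
  ||u||_{H^1}^2 = ∫_0^L u(x)^2 dx + ∫_0^L u'(x)^2 dx.
Compute u'(x) = -4*x - 3.
Then u(x)^2 = 4*x**4 + 12*x**3 + x**2 - 12*x + 4 and u'(x)^2 = 16*x**2 + 24*x + 9.
Integrate each monomial from 0 to 4 using ∫_0^4 c·x^n dx = c·4^(n+1)/(n+1):
  ∫_0^4 u(x)^2 dx = ∫_0^4 (4*x^4 + 12*x^3 + x^2 - 12*x + 4) dx. Term by term:
    ∫_0^4 4*x^4 dx = 4096/5;  ∫_0^4 12*x^3 dx = 768;  ∫_0^4 x^2 dx = 64/3;
    ∫_0^4 -12*x dx = -96;  ∫_0^4 4 dx = 16.
  Sum: 4096/5 + 768 + 64/3 − 96 + 16 = 22928/15.
  ∫_0^4 u'(x)^2 dx = ∫_0^4 (16*x^2 + 24*x + 9) dx. Term by term:
    ∫_0^4 16*x^2 dx = 1024/3;  ∫_0^4 24*x dx = 192;  ∫_0^4 9 dx = 36.
  Sum: 1024/3 + 192 + 36 = 1708/3.
Adding: ||u||_{H^1}^2 = 22928/15 + 1708/3 = 31468/15.


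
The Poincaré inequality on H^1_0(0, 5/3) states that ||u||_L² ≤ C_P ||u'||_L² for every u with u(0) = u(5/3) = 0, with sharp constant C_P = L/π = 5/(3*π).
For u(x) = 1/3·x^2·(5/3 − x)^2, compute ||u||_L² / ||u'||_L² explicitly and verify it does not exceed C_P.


||u||_L² / ||u'||_L² = 5*sqrt(3)/18 < C_P = 5/(3*π).

u(x) = 1/3·x^2·(5/3 − x)^2, so u'(x) = 2*x*(3*x - 5)*(6*x - 5)/27.
u(x) = 1/3·x^2·(5/3 − x)^2 vanishes at x = 0 and x = 5/3, so u ∈ H^1_0(0, 5/3). Differentiate via the product rule and integrate the resulting polynomials term by term.
  ∫_0^5/3 u² dx = ∫_0^5/3 (x^8/9 - 20*x^7/27 + 50*x^6/27 - 500*x^5/243 + 625*x^4/729) dx. Term by term:
    ∫_0^5/3 x^8/9 dx = 1953125/1594323;  ∫_0^5/3 -20*x^7/27 dx = -1953125/354294;  ∫_0^5/3 50*x^6/27 dx = 3906250/413343;
    ∫_0^5/3 -500*x^5/243 dx = -3906250/531441;  ∫_0^5/3 625*x^4/729 dx = 390625/177147.
  Sum: 1953125/1594323 − 1953125/354294 + 3906250/413343 − 3906250/531441 + 390625/177147 = 390625/22320522.
  ∫_0^5/3 (u')² dx = ∫_0^5/3 (16*x^6/9 - 80*x^5/9 + 1300*x^4/81 - 1000*x^3/81 + 2500*x^2/729) dx. Term by term:
    ∫_0^5/3 16*x^6/9 dx = 1250000/137781;  ∫_0^5/3 -80*x^5/9 dx = -625000/19683;  ∫_0^5/3 1300*x^4/81 dx = 812500/19683;
    ∫_0^5/3 -1000*x^3/81 dx = -156250/6561;  ∫_0^5/3 2500*x^2/729 dx = 312500/59049.
  Sum: 1250000/137781 − 625000/19683 + 812500/19683 − 156250/6561 + 312500/59049 = 31250/413343.
∫_0^5/3 u² dx = 390625/22320522, so ||u||_L² = 625*sqrt(42)/30618.
∫_0^5/3 (u')² dx = 31250/413343, so ||u'||_L² = 125*sqrt(14)/1701.
Ratio ||u||_L² / ||u'||_L² = 5*sqrt(3)/18.
Sharp Poincaré constant on H^1_0(0, 5/3) is C_P = L/π = 5/(3*π), achieved by sin(3*π/5·x).
A polynomial bump cannot attain the sharp Poincaré constant (only the first sine eigenfunction does), so the ratio is strictly less than C_P, consistent with ||u||_L² ≤ C_P ||u'||_L².


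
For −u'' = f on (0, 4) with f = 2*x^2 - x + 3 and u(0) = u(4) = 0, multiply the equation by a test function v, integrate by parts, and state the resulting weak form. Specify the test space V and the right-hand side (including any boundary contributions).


V = H^1_0(0, 4) (so v(0) = v(4) = 0); weak form: ∫_0^4 u'v' dx = ∫_0^4 (2*x^2 - x + 3) v dx for all v ∈ V.

Multiply both sides by a test function v and integrate from 0 to 4:
  ∫_0^4 −u''(x) v(x) dx = ∫_0^4 f(x) v(x) dx.
Integrate the LHS by parts once:
  ∫_0^4 −u'' v dx = −[u'(x) v(x)]_0^4 + ∫_0^4 u'(x) v'(x) dx.
Thus ∫_0^4 u'(x) v'(x) dx = ∫_0^4 f(x) v(x) dx + [u'(x) v(x)]_0^4.
Choose V so that boundary terms are either known or forced to vanish.
u is Dirichlet: u(0) = u(4) = 0. Let V = H^1_0(0, 4); then v(0) = v(4) = 0, and [u' v]_0^4 = 0.
Weak formulation: find u (satisfying any essential BC) such that ∫_0^4 u'(x) v'(x) dx = ∫_0^4 f v dx for all v ∈ V.
Substituting f(x) = 2*x^2 - x + 3, the right-hand side is ∫_0^4 (2*x^2 - x + 3) v dx.


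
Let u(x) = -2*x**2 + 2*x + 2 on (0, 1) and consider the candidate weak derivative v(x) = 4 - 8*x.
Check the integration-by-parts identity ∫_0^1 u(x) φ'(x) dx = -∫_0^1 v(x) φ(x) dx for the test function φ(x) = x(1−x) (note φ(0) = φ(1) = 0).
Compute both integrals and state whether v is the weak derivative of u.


LHS = 0, RHS = 0. No, v is not the weak derivative of u.

u(x) = -2*x**2 + 2*x + 2, classical derivative u'(x) = 2 - 4*x.
φ(x) = x(1−x), so φ'(x) = 1 - 2*x.
Note φ(0) = φ(1) = 0, so the boundary term u·φ vanishes.
LHS = ∫_0^1 u(x) φ'(x) dx = ∫_0^1 (4*x^3 - 6*x^2 - 2*x + 2) dx. Term by term:
  ∫_0^1 4*x^3 dx = 1;  ∫_0^1 -6*x^2 dx = -2;  ∫_0^1 -2*x dx = -1;
  ∫_0^1 2 dx = 2.
Sum: 1 − 2 − 1 + 2 = 0.
So LHS = 0.
∫_0^1 v(x) φ(x) dx = ∫_0^1 (8*x^3 - 12*x^2 + 4*x) dx. Term by term:
  ∫_0^1 8*x^3 dx = 2;  ∫_0^1 -12*x^2 dx = -4;  ∫_0^1 4*x dx = 2.
Sum: 2 − 4 + 2 = 0.
So RHS = -∫_0^1 v(x) φ(x) dx = 0.
LHS = RHS, so the identity holds for this particular φ. But this is necessary, not sufficient: a weak derivative must satisfy the identity for EVERY test function in C_c^∞(0, 1).
Here u is smooth, so its weak derivative equals its classical derivative u'(x) = 2 - 4*x. Since v(x) = 4 - 8*x ≠ u'(x), v is NOT the weak derivative of u — the agreement for this single φ is a coincidence (the difference v − u' happens to be L²-orthogonal to this φ).


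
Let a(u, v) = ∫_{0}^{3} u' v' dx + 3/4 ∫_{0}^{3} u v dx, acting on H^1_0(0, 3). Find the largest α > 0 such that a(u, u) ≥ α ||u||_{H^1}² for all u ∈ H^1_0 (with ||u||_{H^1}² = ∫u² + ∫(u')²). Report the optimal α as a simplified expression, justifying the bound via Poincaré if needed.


α = (27/4 + π^2)/(9 + π^2)

Coercivity of a(·,·) on H^1_0(0, 3) means a(u, u) ≥ α ||u||_{H^1}² for every u ∈ H^1_0.
The interval has length L = 3, and Poincaré/coercivity depend only on L. Here a(u, u) = ∫(u')² + (3/4)·∫u².
Here 0 < c = 3/4 < 1. The condition a(u,u) ≥ α||u||_{H^1}² reads (1−α)∫(u')² ≥ (α−c)∫u². Any admissible α is ≤ 1 (rapidly oscillating u have ∫u²/∫(u')² → 0), and α = 1 would force 0 ≥ (1−c)∫u², impossible since c < 1; so 1−α > 0. By the sharp Poincaré inequality on H^1_0 of an interval of length L, ∫(u')² ≥ (π/L)²∫u² with equality for the first sine mode sin(π(x−x₀)/L) (x₀ the left endpoint), so the inequality holds for all u iff (1−α)(π/L)² ≥ α − c, i.e. α ≤ ((π/L)² + c)/((π/L)² + 1) = (1 + c(L/π)²)/(1 + (L/π)²). With (π/L)² = π^2/9 and c = 3/4, the largest admissible constant is α = ((π/L)² + c)/((π/L)² + 1).
Simplifying, α = (27/4 + π^2)/(9 + π^2).


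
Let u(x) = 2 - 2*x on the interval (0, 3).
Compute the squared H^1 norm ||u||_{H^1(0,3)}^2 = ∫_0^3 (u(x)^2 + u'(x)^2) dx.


||u||_{H^1}^2 = 24

The H^1 norm (squared) on an interval (0, L) is
  ||u||_{H^1}^2 = ∫_0^L u(x)^2 dx + ∫_0^L u'(x)^2 dx.
Compute u'(x) = -2.
Then u(x)^2 = 4*x**2 - 8*x + 4 and u'(x)^2 = 4.
Integrate each monomial from 0 to 3 using ∫_0^3 c·x^n dx = c·3^(n+1)/(n+1):
  ∫_0^3 u(x)^2 dx = ∫_0^3 (4*x^2 - 8*x + 4) dx. Term by term:
    ∫_0^3 4*x^2 dx = 36;  ∫_0^3 -8*x dx = -36;  ∫_0^3 4 dx = 12.
  Sum: 36 − 36 + 12 = 12.
  ∫_0^3 u'(x)^2 dx = ∫_0^3 (4) dx. Term by term:
    ∫_0^3 4 dx = 12.
Adding: ||u||_{H^1}^2 = 12 + 12 = 24.


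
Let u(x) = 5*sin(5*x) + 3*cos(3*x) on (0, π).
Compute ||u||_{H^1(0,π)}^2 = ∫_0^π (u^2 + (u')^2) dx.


||u||_{H^1(0,π)}^2 = 370*π

u'(x) = -9*sin(3*x) + 25*cos(5*x).
Expand u² and (u')² and integrate term by term on (0, π), using: for integers n ≥ 1, ∫_0^π sin²(nx) dx = ∫_0^π cos²(nx) dx = π/2; for n ≠ n', ∫_0^π sin(nx)sin(n'x) dx = ∫_0^π cos(nx)cos(n'x) dx = 0; and by product-to-sum, ∫_0^π sin(nx)cos(n'x) dx = ½∫_0^π [sin((n+n')x) + sin((n−n')x)] dx, which is 0 when n+n' is even and 2n/(n²−n'²) when n+n' is odd (it need not vanish on (0, π)).
  u² squared terms: (3)²·∫cos(3x)² dx = 9·π/2 = 9*π/2;  (5)²·∫sin(5x)² dx = 25·π/2 = 25*π/2.
  u² cross terms: 2·(3)·(5)·∫cos(3x)·sin(5x) dx = 30·(0) = 0.
  So ∫_0^π u² dx = 9*π/2 + 25*π/2 + 0 = 17*π.
  (u')² squared terms: (-9)²·∫sin(3x)² dx = 81·π/2 = 81*π/2;  (25)²·∫cos(5x)² dx = 625·π/2 = 625*π/2.
  (u')² cross terms: 2·(-9)·(25)·∫sin(3x)·cos(5x) dx = -450·(0) = 0.
  So ∫_0^π (u')² dx = 81*π/2 + 625*π/2 + 0 = 353*π.
||u||_{H^1}^2 = (17*π) + (353*π) = 370*π.


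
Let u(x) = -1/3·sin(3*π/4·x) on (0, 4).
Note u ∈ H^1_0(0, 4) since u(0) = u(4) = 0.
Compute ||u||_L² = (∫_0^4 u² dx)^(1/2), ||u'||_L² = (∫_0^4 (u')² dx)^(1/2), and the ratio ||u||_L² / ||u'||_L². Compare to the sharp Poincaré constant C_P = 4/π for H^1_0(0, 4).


||u||_L² / ||u'||_L² = 4/(3*π) < C_P = 4/π.

u(x) = -1/3·sin(3*π/4·x), so u'(x) = -π*cos(3*π*x/4)/4.
Writing u(x) = A·sin(kπx/L) with A = -1/3 and k = 3, use ∫_0^L sin²(kπx/L) dx = L/2 and ∫_0^L cos²(kπx/L) dx = L/2.
u² = 1/9·sin²(3*π/4·x) and (u')² = π^2/16·cos²(3*π/4·x), and each of sin², cos² integrates to L/2 = 2 over (0, 4).
∫_0^4 u² dx = 2/9, so ||u||_L² = sqrt(2)/3.
∫_0^4 (u')² dx = π^2/8, so ||u'||_L² = sqrt(2)*π/4.
Ratio ||u||_L² / ||u'||_L² = 4/(3*π).
Sharp Poincaré constant on H^1_0(0, 4) is C_P = L/π = 4/π, achieved by sin(π/4·x).
This is the k = 3 harmonic; the ratio L/(kπ) is strictly less than C_P = L/π, consistent with the sharp inequality ||u||_L² ≤ C_P ||u'||_L².


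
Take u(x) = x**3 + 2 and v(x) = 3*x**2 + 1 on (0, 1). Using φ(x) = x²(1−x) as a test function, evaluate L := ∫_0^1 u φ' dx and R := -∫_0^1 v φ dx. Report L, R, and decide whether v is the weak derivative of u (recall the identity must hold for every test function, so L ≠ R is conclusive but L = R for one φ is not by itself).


LHS = -1/10, RHS = -11/60. No, v is not the weak derivative of u.

u(x) = x**3 + 2, classical derivative u'(x) = 3*x**2.
φ(x) = x²(1−x), so φ'(x) = x*(2 - 3*x).
Note φ(0) = φ(1) = 0, so the boundary term u·φ vanishes.
LHS = ∫_0^1 u(x) φ'(x) dx = ∫_0^1 (-3*x^5 + 2*x^4 - 6*x^2 + 4*x) dx. Term by term:
  ∫_0^1 -3*x^5 dx = -1/2;  ∫_0^1 2*x^4 dx = 2/5;  ∫_0^1 -6*x^2 dx = -2;
  ∫_0^1 4*x dx = 2.
Sum: -1/2 + 2/5 − 2 + 2 = -1/10.
So LHS = -1/10.
∫_0^1 v(x) φ(x) dx = ∫_0^1 (-3*x^5 + 3*x^4 - x^3 + x^2) dx. Term by term:
  ∫_0^1 -3*x^5 dx = -1/2;  ∫_0^1 3*x^4 dx = 3/5;  ∫_0^1 -x^3 dx = -1/4;
  ∫_0^1 x^2 dx = 1/3.
Sum: -1/2 + 3/5 − 1/4 + 1/3 = 11/60.
So RHS = -∫_0^1 v(x) φ(x) dx = -11/60.
LHS − RHS = 1/12 ≠ 0, so the identity fails.
(For a valid weak derivative the identity must hold for EVERY test function, in particular this one. The failure shows v is NOT the weak derivative of u.)
Correct weak derivative would be u'(x) = 3*x**2.


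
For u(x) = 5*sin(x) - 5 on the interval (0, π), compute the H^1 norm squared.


||u||_{H^1(0,π)}^2 = -100 + 50*π

u'(x) = 5*cos(x).
Expand u² and (u')² and integrate term by term on (0, π), using: for integers n ≥ 1, ∫_0^π sin²(nx) dx = ∫_0^π cos²(nx) dx = π/2; for n ≠ n', ∫_0^π sin(nx)sin(n'x) dx = ∫_0^π cos(nx)cos(n'x) dx = 0; and by product-to-sum, ∫_0^π sin(nx)cos(n'x) dx = ½∫_0^π [sin((n+n')x) + sin((n−n')x)] dx, which is 0 when n+n' is even and 2n/(n²−n'²) when n+n' is odd (it need not vanish on (0, π)). For the constant mode: ∫_0^π 1 dx = π, ∫_0^π cos(nx) dx = 0, ∫_0^π sin(nx) dx = (1−(−1)^n)/n.
  u² squared terms: (-5)²·∫1 dx = 25·π = 25*π;  (5)²·∫sin(x)² dx = 25·π/2 = 25*π/2.
  u² cross terms: 2·(-5)·(5)·∫1·sin(x) dx = -50·(2) = -100.
  So ∫_0^π u² dx = 25*π + 25*π/2 − 100 = -100 + 75*π/2.
  (u')² squared terms: (5)²·∫cos(x)² dx = 25·π/2 = 25*π/2.
  So ∫_0^π (u')² dx = 25*π/2.
||u||_{H^1}^2 = (-100 + 75*π/2) + (25*π/2) = -100 + 50*π.


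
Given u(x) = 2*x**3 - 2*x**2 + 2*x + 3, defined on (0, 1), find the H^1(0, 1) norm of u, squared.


||u||_{H^1}^2 = 2048/105

The H^1 norm (squared) on an interval (0, L) is
  ||u||_{H^1}^2 = ∫_0^L u(x)^2 dx + ∫_0^L u'(x)^2 dx.
Compute u'(x) = 6*x**2 - 4*x + 2.
Then u(x)^2 = 4*x**6 - 8*x**5 + 12*x**4 + 4*x**3 - 8*x**2 + 12*x + 9 and u'(x)^2 = 36*x**4 - 48*x**3 + 40*x**2 - 16*x + 4.
Integrate each monomial from 0 to 1 using ∫_0^1 c·x^n dx = c·1^(n+1)/(n+1):
  ∫_0^1 u(x)^2 dx = ∫_0^1 (4*x^6 - 8*x^5 + 12*x^4 + 4*x^3 - 8*x^2 + 12*x + 9) dx. Term by term:
    ∫_0^1 4*x^6 dx = 4/7;  ∫_0^1 -8*x^5 dx = -4/3;  ∫_0^1 12*x^4 dx = 12/5;
    ∫_0^1 4*x^3 dx = 1;  ∫_0^1 -8*x^2 dx = -8/3;  ∫_0^1 12*x dx = 6;
    ∫_0^1 9 dx = 9.
  Sum: 4/7 − 4/3 + 12/5 + 1 − 8/3 + 6 + 9 = 524/35.
  ∫_0^1 u'(x)^2 dx = ∫_0^1 (36*x^4 - 48*x^3 + 40*x^2 - 16*x + 4) dx. Term by term:
    ∫_0^1 36*x^4 dx = 36/5;  ∫_0^1 -48*x^3 dx = -12;  ∫_0^1 40*x^2 dx = 40/3;
    ∫_0^1 -16*x dx = -8;  ∫_0^1 4 dx = 4.
  Sum: 36/5 − 12 + 40/3 − 8 + 4 = 68/15.
Adding: ||u||_{H^1}^2 = 524/35 + 68/15 = 2048/105.


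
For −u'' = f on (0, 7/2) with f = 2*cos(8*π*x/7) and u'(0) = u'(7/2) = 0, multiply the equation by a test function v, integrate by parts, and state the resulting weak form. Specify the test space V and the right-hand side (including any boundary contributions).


V = H^1(0, 7/2) (no boundary constraint on v; u is determined up to an additive constant); weak form: ∫_0^7/2 u'v' dx = ∫_0^7/2 (2*cos(8*π*x/7)) v dx for all v ∈ V.

Multiply both sides by a test function v and integrate from 0 to 7/2:
  ∫_0^7/2 −u''(x) v(x) dx = ∫_0^7/2 f(x) v(x) dx.
Integrate the LHS by parts once:
  ∫_0^7/2 −u'' v dx = −[u'(x) v(x)]_0^7/2 + ∫_0^7/2 u'(x) v'(x) dx.
Thus ∫_0^7/2 u'(x) v'(x) dx = ∫_0^7/2 f(x) v(x) dx + [u'(x) v(x)]_0^7/2.
Choose V so that boundary terms are either known or forced to vanish.
u has homogeneous Neumann: u'(0) = u'(7/2) = 0. So [u' v]_0^7/2 = 0·v(7/2) − 0·v(0) = 0 for any v; take V = H^1(0, 7/2).
Weak formulation: find u (satisfying any essential BC) such that ∫_0^7/2 u'(x) v'(x) dx = ∫_0^7/2 f v dx for all v ∈ V (homogeneous Neumann, so boundary terms vanish).
Substituting f(x) = 2*cos(8*π*x/7), the right-hand side is ∫_0^7/2 (2*cos(8*π*x/7)) v dx.
Compatibility check (pure Neumann): taking v ≡ 1 ∈ V gives 0 = ∫_0^7/2 f dx + (0) − (0), i.e. ∫_0^7/2 f dx must equal u'(0) − u'(7/2) = 0. Indeed ∫_0^7/2 (2*cos(8*π*x/7)) dx = 0, so the data are compatible. The solution is then unique only up to an additive constant (fix it e.g. by requiring ∫_0^7/2 u dx = 0).


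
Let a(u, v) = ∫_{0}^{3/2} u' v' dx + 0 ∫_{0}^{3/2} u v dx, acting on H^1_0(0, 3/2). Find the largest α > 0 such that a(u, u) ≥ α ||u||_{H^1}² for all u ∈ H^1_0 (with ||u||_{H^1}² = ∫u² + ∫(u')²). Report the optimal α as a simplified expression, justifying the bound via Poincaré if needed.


α = 4*π^2/(9 + 4*π^2)

Coercivity of a(·,·) on H^1_0(0, 3/2) means a(u, u) ≥ α ||u||_{H^1}² for every u ∈ H^1_0.
The interval has length L = 3/2, and Poincaré/coercivity depend only on L. Here a(u, u) = ∫(u')² + (0)·∫u².
Here c = 0, so a(u,u) = ∫(u')² alone. The condition a(u,u) ≥ α||u||_{H^1}² reads (1−α)∫(u')² ≥ (α−c)∫u². Any admissible α is ≤ 1 (rapidly oscillating u have ∫u²/∫(u')² → 0), and α = 1 would force 0 ≥ (1−c)∫u², impossible since c < 1; so 1−α > 0. By the sharp Poincaré inequality on H^1_0 of an interval of length L, ∫(u')² ≥ (π/L)²∫u² with equality for the first sine mode sin(π(x−x₀)/L) (x₀ the left endpoint), so the inequality holds for all u iff (1−α)(π/L)² ≥ α − c, i.e. α ≤ ((π/L)² + c)/((π/L)² + 1) = (1 + c(L/π)²)/(1 + (L/π)²). (Direct route, valid since c ≤ 0: Poincaré gives c∫u² ≥ c(L/π)²∫(u')², so a(u,u) ≥ (1 + c(L/π)²)∫(u')², while ||u||_{H^1}² ≤ (1 + (L/π)²)∫(u')²; dividing yields the same α.) With (π/L)² = 4*π^2/9 and c = 0, the largest admissible constant is α = ((π/L)² + c)/((π/L)² + 1).
Simplifying, α = 4*π^2/(9 + 4*π^2).


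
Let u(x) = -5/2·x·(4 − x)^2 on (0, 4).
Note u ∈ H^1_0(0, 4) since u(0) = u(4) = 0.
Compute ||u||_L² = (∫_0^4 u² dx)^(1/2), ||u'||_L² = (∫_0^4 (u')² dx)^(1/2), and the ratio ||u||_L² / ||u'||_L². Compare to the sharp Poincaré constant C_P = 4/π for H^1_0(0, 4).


||u||_L² / ||u'||_L² = 2*sqrt(14)/7 < C_P = 4/π.

u(x) = -5/2·x·(4 − x)^2, so u'(x) = 5*(4 - 3*x)*(x/2 - 2).
u(x) = -5/2·x·(4 − x)^2 vanishes at x = 0 and x = 4, so u ∈ H^1_0(0, 4). Differentiate via the product rule and integrate the resulting polynomials term by term.
  ∫_0^4 u² dx = ∫_0^4 (25*x^6/4 - 100*x^5 + 600*x^4 - 1600*x^3 + 1600*x^2) dx. Term by term:
    ∫_0^4 25*x^6/4 dx = 102400/7;  ∫_0^4 -100*x^5 dx = -204800/3;  ∫_0^4 600*x^4 dx = 122880;
    ∫_0^4 -1600*x^3 dx = -102400;  ∫_0^4 1600*x^2 dx = 102400/3.
  Sum: 102400/7 − 204800/3 + 122880 − 102400 + 102400/3 = 20480/21.
  ∫_0^4 (u')² dx = ∫_0^4 (225*x^4/4 - 600*x^3 + 2200*x^2 - 3200*x + 1600) dx. Term by term:
    ∫_0^4 225*x^4/4 dx = 11520;  ∫_0^4 -600*x^3 dx = -38400;  ∫_0^4 2200*x^2 dx = 140800/3;
    ∫_0^4 -3200*x dx = -25600;  ∫_0^4 1600 dx = 6400.
  Sum: 11520 − 38400 + 140800/3 − 25600 + 6400 = 2560/3.
∫_0^4 u² dx = 20480/21, so ||u||_L² = 64*sqrt(105)/21.
∫_0^4 (u')² dx = 2560/3, so ||u'||_L² = 16*sqrt(30)/3.
Ratio ||u||_L² / ||u'||_L² = 2*sqrt(14)/7.
Sharp Poincaré constant on H^1_0(0, 4) is C_P = L/π = 4/π, achieved by sin(π/4·x).
A polynomial bump cannot attain the sharp Poincaré constant (only the first sine eigenfunction does), so the ratio is strictly less than C_P, consistent with ||u||_L² ≤ C_P ||u'||_L².


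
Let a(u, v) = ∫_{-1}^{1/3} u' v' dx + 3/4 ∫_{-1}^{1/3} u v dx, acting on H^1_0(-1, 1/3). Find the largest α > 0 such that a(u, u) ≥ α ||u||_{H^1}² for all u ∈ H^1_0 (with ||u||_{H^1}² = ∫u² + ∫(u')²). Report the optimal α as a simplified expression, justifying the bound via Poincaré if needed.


α = 3*(4 + 3*π^2)/(16 + 9*π^2)

Coercivity of a(·,·) on H^1_0(-1, 1/3) means a(u, u) ≥ α ||u||_{H^1}² for every u ∈ H^1_0.
The interval has length L = 4/3, and Poincaré/coercivity depend only on L. Here a(u, u) = ∫(u')² + (3/4)·∫u².
Here 0 < c = 3/4 < 1. The condition a(u,u) ≥ α||u||_{H^1}² reads (1−α)∫(u')² ≥ (α−c)∫u². Any admissible α is ≤ 1 (rapidly oscillating u have ∫u²/∫(u')² → 0), and α = 1 would force 0 ≥ (1−c)∫u², impossible since c < 1; so 1−α > 0. By the sharp Poincaré inequality on H^1_0 of an interval of length L, ∫(u')² ≥ (π/L)²∫u² with equality for the first sine mode sin(π(x−x₀)/L) (x₀ the left endpoint), so the inequality holds for all u iff (1−α)(π/L)² ≥ α − c, i.e. α ≤ ((π/L)² + c)/((π/L)² + 1) = (1 + c(L/π)²)/(1 + (L/π)²). With (π/L)² = 9*π^2/16 and c = 3/4, the largest admissible constant is α = ((π/L)² + c)/((π/L)² + 1).
Simplifying, α = 3*(4 + 3*π^2)/(16 + 9*π^2).


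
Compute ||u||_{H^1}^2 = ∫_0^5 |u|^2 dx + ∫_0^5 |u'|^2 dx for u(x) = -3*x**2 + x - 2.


||u||_{H^1}^2 = 39325/6

The H^1 norm (squared) on an interval (0, L) is
  ||u||_{H^1}^2 = ∫_0^L u(x)^2 dx + ∫_0^L u'(x)^2 dx.
Compute u'(x) = 1 - 6*x.
Then u(x)^2 = 9*x**4 - 6*x**3 + 13*x**2 - 4*x + 4 and u'(x)^2 = 36*x**2 - 12*x + 1.
Integrate each monomial from 0 to 5 using ∫_0^5 c·x^n dx = c·5^(n+1)/(n+1):
  ∫_0^5 u(x)^2 dx = ∫_0^5 (9*x^4 - 6*x^3 + 13*x^2 - 4*x + 4) dx. Term by term:
    ∫_0^5 9*x^4 dx = 5625;  ∫_0^5 -6*x^3 dx = -1875/2;  ∫_0^5 13*x^2 dx = 1625/3;
    ∫_0^5 -4*x dx = -50;  ∫_0^5 4 dx = 20.
  Sum: 5625 − 1875/2 + 1625/3 − 50 + 20 = 31195/6.
  ∫_0^5 u'(x)^2 dx = ∫_0^5 (36*x^2 - 12*x + 1) dx. Term by term:
    ∫_0^5 36*x^2 dx = 1500;  ∫_0^5 -12*x dx = -150;  ∫_0^5 1 dx = 5.
  Sum: 1500 − 150 + 5 = 1355.
Adding: ||u||_{H^1}^2 = 31195/6 + 1355 = 39325/6.


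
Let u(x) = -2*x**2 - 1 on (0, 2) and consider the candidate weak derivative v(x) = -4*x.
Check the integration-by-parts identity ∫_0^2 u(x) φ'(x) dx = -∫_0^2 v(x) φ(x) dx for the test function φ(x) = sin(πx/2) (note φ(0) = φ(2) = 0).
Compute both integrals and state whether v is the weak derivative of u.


LHS = 16/π, RHS = 16/π. Yes, v = u' weakly.

u(x) = -2*x**2 - 1, classical derivative u'(x) = -4*x.
φ(x) = sin(πx/2), so φ'(x) = π*cos(π*x/2)/2.
Note φ(0) = φ(2) = 0, so the boundary term u·φ vanishes.
LHS = ∫_0^2 u(x) φ'(x) dx = ∫_0^2 (-π*x^2*cos(π*x/2) - π*cos(π*x/2)/2) dx. Term by term:
  ∫_0^2 -π*cos(π*x/2)/2 dx = 0;  ∫_0^2 -π*x^2*cos(π*x/2) dx = 16/π.
Sum: 0 + 16/π = 16/π.
So LHS = 16/π.
∫_0^2 v(x) φ(x) dx = ∫_0^2 (-4*x*sin(π*x/2)) dx. Term by term:
  ∫_0^2 -4*x*sin(π*x/2) dx = -16/π.
So RHS = -∫_0^2 v(x) φ(x) dx = 16/π.
LHS = RHS, so the identity holds for this test φ.
Moreover u is smooth here and v(x) = u'(x) = -4*x pointwise, so the identity holds for every test function. Hence v is the weak derivative of u.


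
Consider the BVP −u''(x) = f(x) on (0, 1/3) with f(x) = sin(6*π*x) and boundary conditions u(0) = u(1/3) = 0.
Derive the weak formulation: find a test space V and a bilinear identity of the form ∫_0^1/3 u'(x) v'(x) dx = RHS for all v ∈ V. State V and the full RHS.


V = H^1_0(0, 1/3) (so v(0) = v(1/3) = 0); weak form: ∫_0^1/3 u'v' dx = ∫_0^1/3 (sin(6*π*x)) v dx for all v ∈ V.

Multiply both sides by a test function v and integrate from 0 to 1/3:
  ∫_0^1/3 −u''(x) v(x) dx = ∫_0^1/3 f(x) v(x) dx.
Integrate the LHS by parts once:
  ∫_0^1/3 −u'' v dx = −[u'(x) v(x)]_0^1/3 + ∫_0^1/3 u'(x) v'(x) dx.
Thus ∫_0^1/3 u'(x) v'(x) dx = ∫_0^1/3 f(x) v(x) dx + [u'(x) v(x)]_0^1/3.
Choose V so that boundary terms are either known or forced to vanish.
u is Dirichlet: u(0) = u(1/3) = 0. Let V = H^1_0(0, 1/3); then v(0) = v(1/3) = 0, and [u' v]_0^1/3 = 0.
Weak formulation: find u (satisfying any essential BC) such that ∫_0^1/3 u'(x) v'(x) dx = ∫_0^1/3 f v dx for all v ∈ V.
Substituting f(x) = sin(6*π*x), the right-hand side is ∫_0^1/3 (sin(6*π*x)) v dx.


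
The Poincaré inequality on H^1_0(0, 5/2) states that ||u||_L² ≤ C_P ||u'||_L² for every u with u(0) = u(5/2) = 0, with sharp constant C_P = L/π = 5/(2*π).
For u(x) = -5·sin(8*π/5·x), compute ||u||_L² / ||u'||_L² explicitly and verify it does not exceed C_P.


||u||_L² / ||u'||_L² = 5/(8*π) < C_P = 5/(2*π).

u(x) = -5·sin(8*π/5·x), so u'(x) = -8*π*cos(8*π*x/5).
Writing u(x) = A·sin(kπx/L) with A = -5 and k = 4, use ∫_0^L sin²(kπx/L) dx = L/2 and ∫_0^L cos²(kπx/L) dx = L/2.
u² = 25·sin²(8*π/5·x) and (u')² = 64*π^2·cos²(8*π/5·x), and each of sin², cos² integrates to L/2 = 5/4 over (0, 5/2).
∫_0^5/2 u² dx = 125/4, so ||u||_L² = 5*sqrt(5)/2.
∫_0^5/2 (u')² dx = 80*π^2, so ||u'||_L² = 4*sqrt(5)*π.
Ratio ||u||_L² / ||u'||_L² = 5/(8*π).
Sharp Poincaré constant on H^1_0(0, 5/2) is C_P = L/π = 5/(2*π), achieved by sin(2*π/5·x).
This is the k = 4 harmonic; the ratio L/(kπ) is strictly less than C_P = L/π, consistent with the sharp inequality ||u||_L² ≤ C_P ||u'||_L².


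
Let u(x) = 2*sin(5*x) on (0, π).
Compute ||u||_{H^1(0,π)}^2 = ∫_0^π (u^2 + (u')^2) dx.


||u||_{H^1(0,π)}^2 = 52*π

u'(x) = 10*cos(5*x).
Expand u² and (u')² and integrate term by term on (0, π), using: for integers n ≥ 1, ∫_0^π sin²(nx) dx = ∫_0^π cos²(nx) dx = π/2; for n ≠ n', ∫_0^π sin(nx)sin(n'x) dx = ∫_0^π cos(nx)cos(n'x) dx = 0; and by product-to-sum, ∫_0^π sin(nx)cos(n'x) dx = ½∫_0^π [sin((n+n')x) + sin((n−n')x)] dx, which is 0 when n+n' is even and 2n/(n²−n'²) when n+n' is odd (it need not vanish on (0, π)).
  u² squared terms: (2)²·∫sin(5x)² dx = 4·π/2 = 2*π.
  So ∫_0^π u² dx = 2*π.
  (u')² squared terms: (10)²·∫cos(5x)² dx = 100·π/2 = 50*π.
  So ∫_0^π (u')² dx = 50*π.
||u||_{H^1}^2 = (2*π) + (50*π) = 52*π.


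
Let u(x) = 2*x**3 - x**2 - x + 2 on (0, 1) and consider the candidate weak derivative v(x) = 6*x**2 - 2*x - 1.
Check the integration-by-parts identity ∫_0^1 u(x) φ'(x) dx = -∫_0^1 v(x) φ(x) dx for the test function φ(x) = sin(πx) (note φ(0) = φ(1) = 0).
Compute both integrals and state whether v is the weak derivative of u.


LHS = -2/π + 24/π^3, RHS = -2/π + 24/π^3. Yes, v = u' weakly.

u(x) = 2*x**3 - x**2 - x + 2, classical derivative u'(x) = 6*x**2 - 2*x - 1.
φ(x) = sin(πx), so φ'(x) = π*cos(π*x).
Note φ(0) = φ(1) = 0, so the boundary term u·φ vanishes.
LHS = ∫_0^1 u(x) φ'(x) dx = ∫_0^1 (2*π*x^3*cos(π*x) - π*x^2*cos(π*x) - π*x*cos(π*x) + 2*π*cos(π*x)) dx. Term by term:
  ∫_0^1 2*π*cos(π*x) dx = 0;  ∫_0^1 -π*x*cos(π*x) dx = 2/π;  ∫_0^1 -π*x^2*cos(π*x) dx = 2/π;
  ∫_0^1 2*π*x^3*cos(π*x) dx = -6/π + 24/π^3.
Sum: 0 + 2/π + 2/π + -6/π + 24/π^3 = -2/π + 24/π^3.
So LHS = -2/π + 24/π^3.
∫_0^1 v(x) φ(x) dx = ∫_0^1 (6*x^2*sin(π*x) - 2*x*sin(π*x) - sin(π*x)) dx. Term by term:
  ∫_0^1 -sin(π*x) dx = -2/π;  ∫_0^1 -2*x*sin(π*x) dx = -2/π;  ∫_0^1 6*x^2*sin(π*x) dx = -24/π^3 + 6/π.
Sum: -2/π − 2/π + -24/π^3 + 6/π = -24/π^3 + 2/π.
So RHS = -∫_0^1 v(x) φ(x) dx = -2/π + 24/π^3.
LHS = RHS, so the identity holds for this test φ.
Moreover u is smooth here and v(x) = u'(x) = 6*x**2 - 2*x - 1 pointwise, so the identity holds for every test function. Hence v is the weak derivative of u.


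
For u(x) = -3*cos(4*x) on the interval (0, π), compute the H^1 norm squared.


||u||_{H^1(0,π)}^2 = 153*π/2

u'(x) = 12*sin(4*x).
Expand u² and (u')² and integrate term by term on (0, π), using: for integers n ≥ 1, ∫_0^π sin²(nx) dx = ∫_0^π cos²(nx) dx = π/2; for n ≠ n', ∫_0^π sin(nx)sin(n'x) dx = ∫_0^π cos(nx)cos(n'x) dx = 0; and by product-to-sum, ∫_0^π sin(nx)cos(n'x) dx = ½∫_0^π [sin((n+n')x) + sin((n−n')x)] dx, which is 0 when n+n' is even and 2n/(n²−n'²) when n+n' is odd (it need not vanish on (0, π)).
  u² squared terms: (-3)²·∫cos(4x)² dx = 9·π/2 = 9*π/2.
  So ∫_0^π u² dx = 9*π/2.
  (u')² squared terms: (12)²·∫sin(4x)² dx = 144·π/2 = 72*π.
  So ∫_0^π (u')² dx = 72*π.
||u||_{H^1}^2 = (9*π/2) + (72*π) = 153*π/2.


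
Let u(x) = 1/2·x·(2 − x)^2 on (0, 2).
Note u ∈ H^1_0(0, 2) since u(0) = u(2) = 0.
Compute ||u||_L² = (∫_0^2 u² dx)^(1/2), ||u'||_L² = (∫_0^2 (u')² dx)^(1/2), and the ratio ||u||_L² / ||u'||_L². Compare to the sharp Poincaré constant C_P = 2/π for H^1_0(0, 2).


||u||_L² / ||u'||_L² = sqrt(14)/7 < C_P = 2/π.

u(x) = 1/2·x·(2 − x)^2, so u'(x) = (x/2 - 1)*(3*x - 2).
u(x) = 1/2·x·(2 − x)^2 vanishes at x = 0 and x = 2, so u ∈ H^1_0(0, 2). Differentiate via the product rule and integrate the resulting polynomials term by term.
  ∫_0^2 u² dx = ∫_0^2 (x^6/4 - 2*x^5 + 6*x^4 - 8*x^3 + 4*x^2) dx. Term by term:
    ∫_0^2 x^6/4 dx = 32/7;  ∫_0^2 -2*x^5 dx = -64/3;  ∫_0^2 6*x^4 dx = 192/5;
    ∫_0^2 -8*x^3 dx = -32;  ∫_0^2 4*x^2 dx = 32/3.
  Sum: 32/7 − 64/3 + 192/5 − 32 + 32/3 = 32/105.
  ∫_0^2 (u')² dx = ∫_0^2 (9*x^4/4 - 12*x^3 + 22*x^2 - 16*x + 4) dx. Term by term:
    ∫_0^2 9*x^4/4 dx = 72/5;  ∫_0^2 -12*x^3 dx = -48;  ∫_0^2 22*x^2 dx = 176/3;
    ∫_0^2 -16*x dx = -32;  ∫_0^2 4 dx = 8.
  Sum: 72/5 − 48 + 176/3 − 32 + 8 = 16/15.
∫_0^2 u² dx = 32/105, so ||u||_L² = 4*sqrt(210)/105.
∫_0^2 (u')² dx = 16/15, so ||u'||_L² = 4*sqrt(15)/15.
Ratio ||u||_L² / ||u'||_L² = sqrt(14)/7.
Sharp Poincaré constant on H^1_0(0, 2) is C_P = L/π = 2/π, achieved by sin(π/2·x).
A polynomial bump cannot attain the sharp Poincaré constant (only the first sine eigenfunction does), so the ratio is strictly less than C_P, consistent with ||u||_L² ≤ C_P ||u'||_L².
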